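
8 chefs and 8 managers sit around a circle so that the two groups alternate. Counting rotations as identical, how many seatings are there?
Fix one of the chefs: (8-1)! ways for the remaining chefs, × 8! ways for the managers = 5040 × 40320 = 203212800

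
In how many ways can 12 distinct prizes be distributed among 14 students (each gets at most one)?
P(14,12) = 14!/(14-12)! = 43589145600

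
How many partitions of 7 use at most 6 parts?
By conjugation, equals partitions of 7 into parts ≤ 6. Let r_j(i) = number of partitions of i into parts ≤ j, for i = 0..7. r_1(i) = 1 for all i; r_j(i) = r_{j-1}(i) + r_j(i-j). Rows j = 2..6: ≤2: 1 1 2 2 3 3 4 4; ≤3: 1 1 2 3 4 5 7 8; ≤4: 1 1 2 3 5 6 9 11; ≤5: 1 1 2 3 5 7 10 13; ≤6: 1 1 2 3 5 7 11 14. r_6(7) = 14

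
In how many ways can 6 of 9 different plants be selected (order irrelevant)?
C(9,6) = 9!/(6!×3!) = 84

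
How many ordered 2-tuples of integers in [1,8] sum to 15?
Coefficient of x^15 in (x + x² + ... + x^8)^2. By inclusion-exclusion on dice exceeding 8: Σ_j (-1)^j C(2,j)·C(15-1-8j, 1) = C(2,0)·C(14,1) - C(2,1)·C(6,1) = 1·14 - 2·6 = 2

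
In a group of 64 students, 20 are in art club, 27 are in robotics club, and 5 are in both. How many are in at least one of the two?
|A∪B| = |A| + |B| - |A∩B| = 20 + 27 - 5 = 42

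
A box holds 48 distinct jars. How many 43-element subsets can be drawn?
C(48,43) = 48!/(43!×5!) = 1712304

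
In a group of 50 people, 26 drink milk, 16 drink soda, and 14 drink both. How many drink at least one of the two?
|A∪B| = |A| + |B| - |A∩B| = 26 + 16 - 14 = 28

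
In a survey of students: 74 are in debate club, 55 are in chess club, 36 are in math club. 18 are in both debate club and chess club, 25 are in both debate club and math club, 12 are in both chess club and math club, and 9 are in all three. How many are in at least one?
|A∪B∪C| = 74+55+36-18-25-12+9 = 119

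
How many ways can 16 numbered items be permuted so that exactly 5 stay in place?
Choose the 5 fixed points C(16,5) = 4368, derange the rest: !11 = Σ_{j=0}^{11} (-1)^j·11!/j! = 39916800 - 39916800 + 19958400 - 6652800 + 1663200 - 332640 + 55440 - 7920 + 990 - 110 + 11 - 1 = 14684570. Product = 4368 × 14684570 = 64142201760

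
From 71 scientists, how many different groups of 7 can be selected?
C(71,7) = 71!/(7!×64!) = 1329890705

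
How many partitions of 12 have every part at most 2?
Let r_j(i) = number of partitions of i into parts ≤ j, for i = 0..12. r_1(i) = 1 for all i; r_j(i) = r_{j-1}(i) + r_j(i-j). Rows j = 2..2: ≤2: 1 1 2 2 3 3 4 4 5 5 6 6 7. r_2(12) = 7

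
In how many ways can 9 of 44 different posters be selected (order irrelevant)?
C(44,9) = 44!/(9!×35!) = 708930508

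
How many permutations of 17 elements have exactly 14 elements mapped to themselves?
Choose the 14 fixed points C(17,14) = 680, derange the rest: !3 = Σ_{j=0}^{3} (-1)^j·3!/j! = 6 - 6 + 3 - 1 = 2. Product = 680 × 2 = 1360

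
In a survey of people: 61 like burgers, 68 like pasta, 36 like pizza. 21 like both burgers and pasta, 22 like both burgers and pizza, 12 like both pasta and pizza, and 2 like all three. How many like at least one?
|A∪B∪C| = 61+68+36-21-22-12+2 = 112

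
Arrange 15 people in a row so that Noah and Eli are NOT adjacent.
Total - adjacent = 15! - (15-1)!×2 = 1307674368000 - 174356582400 = 1133317785600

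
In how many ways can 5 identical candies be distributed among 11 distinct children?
C(5+11-1, 11-1) = C(15, 10) = 3003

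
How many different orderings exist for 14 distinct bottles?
14! = 87178291200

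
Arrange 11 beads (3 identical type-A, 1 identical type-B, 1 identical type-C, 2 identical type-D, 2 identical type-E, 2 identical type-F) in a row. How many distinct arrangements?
11! / (3! × 1! × 1! × 2! × 2! × 2!) = 831600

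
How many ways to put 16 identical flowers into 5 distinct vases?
C(16+5-1, 5-1) = C(20, 4) = 4845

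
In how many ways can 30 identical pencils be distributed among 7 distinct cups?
C(30+7-1, 7-1) = C(36, 6) = 1947792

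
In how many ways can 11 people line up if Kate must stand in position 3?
Fix one position: (11-1)! = 3628800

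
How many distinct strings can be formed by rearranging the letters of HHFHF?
5! / (3! × 2!) = 10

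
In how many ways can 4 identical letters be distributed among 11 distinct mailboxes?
C(4+11-1, 11-1) = C(14, 10) = 1001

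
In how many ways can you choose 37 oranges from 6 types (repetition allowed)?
C(37+6-1, 6-1) = C(42, 5) = 850668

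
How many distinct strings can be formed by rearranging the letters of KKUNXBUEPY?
10! / (1! × 1! × 2! × 2! × 1! × 1! × 1! × 1!) = 907200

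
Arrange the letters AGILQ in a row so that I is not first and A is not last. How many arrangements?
By inclusion-exclusion: 5! - 2×(5-1)! + (5-2)! = 120 - 48 + 6 = 78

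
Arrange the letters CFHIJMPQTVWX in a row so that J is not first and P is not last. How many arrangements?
By inclusion-exclusion: 12! - 2×(12-1)! + (12-2)! = 479001600 - 79833600 + 3628800 = 402796800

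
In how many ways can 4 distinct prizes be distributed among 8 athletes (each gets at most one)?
P(8,4) = 8!/(8-4)! = 1680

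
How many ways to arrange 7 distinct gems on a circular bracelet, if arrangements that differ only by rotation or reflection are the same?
(7-1)!/2 = 720/2 = 360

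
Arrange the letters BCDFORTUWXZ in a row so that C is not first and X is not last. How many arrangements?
By inclusion-exclusion: 11! - 2×(11-1)! + (11-2)! = 39916800 - 7257600 + 362880 = 33022080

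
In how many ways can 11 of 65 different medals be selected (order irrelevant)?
C(65,11) = 65!/(11!×54!) = 895068996640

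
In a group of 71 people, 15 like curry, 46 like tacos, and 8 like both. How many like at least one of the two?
|A∪B| = |A| + |B| - |A∩B| = 15 + 46 - 8 = 53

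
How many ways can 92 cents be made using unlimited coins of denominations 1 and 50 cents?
Coefficient of x^92 in 1/(1-x^1) · 1/(1-x^50). Use j coins of 50 for j = 0..⌊92/50⌋ = 1, the rest in 1s: 1 + 1 = 2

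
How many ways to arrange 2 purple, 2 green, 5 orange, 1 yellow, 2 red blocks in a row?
12! / (2! × 2! × 5! × 1! × 2!) = 498960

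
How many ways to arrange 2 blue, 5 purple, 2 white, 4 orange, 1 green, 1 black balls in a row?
15! / (2! × 5! × 2! × 4! × 1! × 1!) = 113513400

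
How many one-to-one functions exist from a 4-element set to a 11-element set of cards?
P(11,4) = 11!/(11-4)! = 7920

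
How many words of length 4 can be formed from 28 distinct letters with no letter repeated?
P(28,4) = 28!/(28-4)! = 491400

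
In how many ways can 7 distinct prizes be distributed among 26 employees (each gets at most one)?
P(26,7) = 26!/(26-7)! = 3315312000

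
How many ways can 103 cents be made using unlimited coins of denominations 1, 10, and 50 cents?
Coefficient of x^103 in 1/(1-x^1) · 1/(1-x^10) · 1/(1-x^50). Case on j = number of 50-cent coins (j = 0..2); remainder r = 103 - 50j is made from {1,10} in ⌊r/10⌋+1 ways. r = 103, 53, 3 → 11 + 6 + 1 = 18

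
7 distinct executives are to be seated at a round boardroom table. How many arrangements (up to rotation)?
Circular: fix one position, arrange the rest. (7-1)! = 720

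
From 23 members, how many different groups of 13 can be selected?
C(23,13) = 23!/(13!×10!) = 1144066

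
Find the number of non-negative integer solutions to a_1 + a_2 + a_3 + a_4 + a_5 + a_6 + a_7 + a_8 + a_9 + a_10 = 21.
C(21+10-1, 10-1) = C(30, 9) = 14307150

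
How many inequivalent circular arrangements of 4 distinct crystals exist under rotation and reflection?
(4-1)!/2 = 6/2 = 3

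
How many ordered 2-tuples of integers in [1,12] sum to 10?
Coefficient of x^10 in (x + x² + ... + x^12)^2. By inclusion-exclusion on dice exceeding 12: Σ_j (-1)^j C(2,j)·C(10-1-12j, 1) = C(2,0)·C(9,1) = 1·9 = 9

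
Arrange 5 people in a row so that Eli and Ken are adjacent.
Treat as block: (5-1)! × 2! = 24 × 2 = 48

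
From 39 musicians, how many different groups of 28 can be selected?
C(39,28) = 39!/(28!×11!) = 1676056044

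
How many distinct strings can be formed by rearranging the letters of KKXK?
4! / (1! × 3!) = 4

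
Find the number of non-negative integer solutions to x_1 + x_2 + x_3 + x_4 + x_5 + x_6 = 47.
C(47+6-1, 6-1) = C(52, 5) = 2598960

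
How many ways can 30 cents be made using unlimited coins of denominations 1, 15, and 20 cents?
Coefficient of x^30 in 1/(1-x^1) · 1/(1-x^15) · 1/(1-x^20). Case on j = number of 20-cent coins (j = 0..1); remainder r = 30 - 20j is made from {1,15} in ⌊r/15⌋+1 ways. r = 30, 10 → 3 + 1 = 4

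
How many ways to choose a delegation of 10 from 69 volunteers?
C(69,10) = 69!/(10!×59!) = 340032449328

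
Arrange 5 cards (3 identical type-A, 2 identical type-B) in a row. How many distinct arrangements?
5! / (3! × 2!) = 10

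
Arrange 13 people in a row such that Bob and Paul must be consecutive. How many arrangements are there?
Treat the 2 as one block: (13-2+1)! × 2! = 479001600 × 2 = 958003200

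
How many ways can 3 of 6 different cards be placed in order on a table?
P(6,3) = 6!/(6-3)! = 120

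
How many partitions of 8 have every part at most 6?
Let r_j(i) = number of partitions of i into parts ≤ j, for i = 0..8. r_1(i) = 1 for all i; r_j(i) = r_{j-1}(i) + r_j(i-j). Rows j = 2..6: ≤2: 1 1 2 2 3 3 4 4 5; ≤3: 1 1 2 3 4 5 7 8 10; ≤4: 1 1 2 3 5 6 9 11 15; ≤5: 1 1 2 3 5 7 10 13 18; ≤6: 1 1 2 3 5 7 11 14 20. r_6(8) = 20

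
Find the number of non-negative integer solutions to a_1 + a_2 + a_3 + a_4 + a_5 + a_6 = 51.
C(51+6-1, 6-1) = C(56, 5) = 3819816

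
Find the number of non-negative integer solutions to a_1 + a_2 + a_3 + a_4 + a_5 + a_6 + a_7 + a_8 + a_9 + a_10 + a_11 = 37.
C(37+11-1, 11-1) = C(47, 10) = 5178066751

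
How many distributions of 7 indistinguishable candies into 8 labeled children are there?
C(7+8-1, 8-1) = C(14, 7) = 3432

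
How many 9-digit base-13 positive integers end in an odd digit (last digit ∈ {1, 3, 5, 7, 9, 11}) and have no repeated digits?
Last∈{1,3,5,7,9,11}. Last=0: 0. Last nonzero: 6×11×P(11,7) = 109771200. Total = 109771200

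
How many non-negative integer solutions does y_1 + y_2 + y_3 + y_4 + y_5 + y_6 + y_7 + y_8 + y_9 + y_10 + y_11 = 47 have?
C(47+11-1, 11-1) = C(57, 10) = 43183019880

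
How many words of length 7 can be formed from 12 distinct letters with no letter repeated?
P(12,7) = 12!/(12-7)! = 3991680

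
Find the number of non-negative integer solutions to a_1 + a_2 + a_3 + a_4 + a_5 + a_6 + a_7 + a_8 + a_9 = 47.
C(47+9-1, 9-1) = C(55, 8) = 1217566350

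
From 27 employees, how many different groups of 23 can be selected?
C(27,23) = 27!/(23!×4!) = 17550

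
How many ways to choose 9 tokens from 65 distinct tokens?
C(65,9) = 65!/(9!×56!) = 31966749880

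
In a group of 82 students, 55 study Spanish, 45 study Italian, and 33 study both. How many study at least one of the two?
|A∪B| = |A| + |B| - |A∩B| = 55 + 45 - 33 = 67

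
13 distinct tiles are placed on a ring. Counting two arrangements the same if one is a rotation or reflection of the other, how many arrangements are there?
(13-1)!/2 = 479001600/2 = 239500800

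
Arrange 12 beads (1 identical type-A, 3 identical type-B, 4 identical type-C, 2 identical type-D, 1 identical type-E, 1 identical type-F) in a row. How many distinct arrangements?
12! / (1! × 3! × 4! × 2! × 1! × 1!) = 1663200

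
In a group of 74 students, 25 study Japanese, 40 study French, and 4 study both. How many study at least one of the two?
|A∪B| = |A| + |B| - |A∩B| = 25 + 40 - 4 = 61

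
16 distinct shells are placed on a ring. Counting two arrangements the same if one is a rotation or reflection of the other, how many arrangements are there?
(16-1)!/2 = 1307674368000/2 = 653837184000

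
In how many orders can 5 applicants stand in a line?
5! = 120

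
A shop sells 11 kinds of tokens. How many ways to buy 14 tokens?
C(14+11-1, 11-1) = C(24, 10) = 1961256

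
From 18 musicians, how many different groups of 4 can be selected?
C(18,4) = 18!/(4!×14!) = 3060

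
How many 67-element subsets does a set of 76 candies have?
C(76,67) = 76!/(67!×9!) = 142466675900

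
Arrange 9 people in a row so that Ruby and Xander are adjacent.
Treat as block: (9-1)! × 2! = 40320 × 2 = 80640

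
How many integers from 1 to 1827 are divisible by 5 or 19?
⌊1827/5⌋ + ⌊1827/19⌋ - ⌊1827/95⌋ = 365 + 96 - 19 = 442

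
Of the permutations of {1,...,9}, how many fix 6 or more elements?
Exactly j fixed points: C(9,j)·!(9-j); sum over j ≥ 6 (derangement numbers via !m = (m-1)·(!(m-1) + !(m-2)): !0..!3 = 1, 0, 1, 2). Σ_{j=6}^{9} C(9,j)·!(9-j) = C(9,6)·!3 + C(9,7)·!2 + C(9,8)·!1 + C(9,9)·!0 = 84·2 + 36·1 + 9·0 + 1·1 = 205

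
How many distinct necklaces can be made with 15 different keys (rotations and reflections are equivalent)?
(15-1)!/2 = 87178291200/2 = 43589145600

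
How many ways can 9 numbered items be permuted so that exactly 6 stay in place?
Choose the 6 fixed points C(9,6) = 84, derange the rest: !3 = Σ_{j=0}^{3} (-1)^j·3!/j! = 6 - 6 + 3 - 1 = 2. Product = 84 × 2 = 168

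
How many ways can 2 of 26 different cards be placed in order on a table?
P(26,2) = 26!/(26-2)! = 650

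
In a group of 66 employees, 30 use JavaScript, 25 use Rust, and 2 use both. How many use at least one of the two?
|A∪B| = |A| + |B| - |A∩B| = 30 + 25 - 2 = 53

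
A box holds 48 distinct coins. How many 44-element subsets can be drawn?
C(48,44) = 48!/(44!×4!) = 194580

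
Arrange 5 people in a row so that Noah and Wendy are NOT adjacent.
Total - adjacent = 5! - (5-1)!×2 = 120 - 48 = 72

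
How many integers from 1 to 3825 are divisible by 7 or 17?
⌊3825/7⌋ + ⌊3825/17⌋ - ⌊3825/119⌋ = 546 + 225 - 32 = 739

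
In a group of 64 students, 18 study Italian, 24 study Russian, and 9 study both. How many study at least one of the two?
|A∪B| = |A| + |B| - |A∩B| = 18 + 24 - 9 = 33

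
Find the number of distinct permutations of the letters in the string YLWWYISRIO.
10! / (2! × 1! × 1! × 1! × 1! × 2! × 2!) = 453600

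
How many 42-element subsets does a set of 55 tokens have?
C(55,42) = 55!/(42!×13!) = 1451182990950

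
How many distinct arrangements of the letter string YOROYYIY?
8! / (4! × 2! × 1! × 1!) = 840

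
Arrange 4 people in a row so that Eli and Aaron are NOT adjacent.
Total - adjacent = 4! - (4-1)!×2 = 24 - 12 = 12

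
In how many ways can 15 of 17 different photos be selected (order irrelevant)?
C(17,15) = 17!/(15!×2!) = 136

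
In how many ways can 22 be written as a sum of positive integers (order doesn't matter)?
Pentagonal recurrence p(n) = p(n-1) + p(n-2) - p(n-5) - p(n-7) + p(n-12) + p(n-15) - ... gives p(0..21) = 1, 1, 2, 3, 5, 7, 11, 15, 22, 30, 42, 56, 77, 101, 135, 176, 231, 297, 385, 490, 627, 792. p(22) = p(21) + p(20) - p(17) - p(15) + p(10) + p(7) - p(0) = 792 + 627 - 297 - 176 + 42 + 15 - 1 = 1002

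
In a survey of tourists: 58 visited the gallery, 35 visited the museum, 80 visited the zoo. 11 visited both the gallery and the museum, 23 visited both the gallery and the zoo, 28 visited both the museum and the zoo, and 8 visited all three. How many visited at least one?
|A∪B∪C| = 58+35+80-11-23-28+8 = 119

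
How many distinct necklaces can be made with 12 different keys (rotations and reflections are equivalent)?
(12-1)!/2 = 39916800/2 = 19958400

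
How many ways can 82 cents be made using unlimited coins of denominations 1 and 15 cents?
Coefficient of x^82 in 1/(1-x^1) · 1/(1-x^15). Use j coins of 15 for j = 0..⌊82/15⌋ = 5, the rest in 1s: 5 + 1 = 6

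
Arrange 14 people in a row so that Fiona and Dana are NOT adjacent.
Total - adjacent = 14! - (14-1)!×2 = 87178291200 - 12454041600 = 74724249600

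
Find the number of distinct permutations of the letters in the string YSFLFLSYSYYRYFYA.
16! / (1! × 3! × 1! × 6! × 2! × 3!) = 403603200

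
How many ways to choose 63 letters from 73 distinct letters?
C(73,63) = 73!/(63!×10!) = 621324937376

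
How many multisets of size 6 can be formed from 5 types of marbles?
C(6+5-1, 5-1) = C(10, 4) = 210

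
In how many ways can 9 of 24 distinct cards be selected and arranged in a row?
P(24,9) = 24!/(24-9)! = 474467051520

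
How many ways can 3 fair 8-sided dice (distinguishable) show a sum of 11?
Coefficient of x^11 in (x + x² + ... + x^8)^3. By inclusion-exclusion on dice exceeding 8: Σ_j (-1)^j C(3,j)·C(11-1-8j, 2) = C(3,0)·C(10,2) - C(3,1)·C(2,2) = 1·45 - 3·1 = 42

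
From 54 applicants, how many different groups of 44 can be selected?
C(54,44) = 54!/(44!×10!) = 23930713170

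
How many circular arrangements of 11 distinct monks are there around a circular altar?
Circular: fix one position, arrange the rest. (11-1)! = 3628800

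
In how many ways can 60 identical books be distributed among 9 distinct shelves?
C(60+9-1, 9-1) = C(68, 8) = 7392009768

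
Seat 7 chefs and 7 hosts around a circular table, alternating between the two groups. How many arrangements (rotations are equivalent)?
Fix one of the chefs: (7-1)! ways for the remaining chefs, × 7! ways for the hosts = 720 × 5040 = 3628800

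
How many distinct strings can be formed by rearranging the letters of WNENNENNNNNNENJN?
16! / (1! × 1! × 11! × 3!) = 87360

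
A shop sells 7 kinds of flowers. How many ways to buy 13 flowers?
C(13+7-1, 7-1) = C(19, 6) = 27132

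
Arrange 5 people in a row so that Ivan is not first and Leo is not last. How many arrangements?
By inclusion-exclusion: 5! - 2×(5-1)! + (5-2)! = 120 - 48 + 6 = 78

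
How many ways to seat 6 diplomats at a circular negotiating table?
Circular: fix one position, arrange the rest. (6-1)! = 120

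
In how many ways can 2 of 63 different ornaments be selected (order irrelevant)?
C(63,2) = 63!/(2!×61!) = 1953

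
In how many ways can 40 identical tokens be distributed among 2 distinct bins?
C(40+2-1, 2-1) = C(41, 1) = 41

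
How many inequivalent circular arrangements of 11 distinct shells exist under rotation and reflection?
(11-1)!/2 = 3628800/2 = 1814400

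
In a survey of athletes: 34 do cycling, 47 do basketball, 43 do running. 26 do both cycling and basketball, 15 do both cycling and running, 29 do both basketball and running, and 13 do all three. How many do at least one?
|A∪B∪C| = 34+47+43-26-15-29+13 = 67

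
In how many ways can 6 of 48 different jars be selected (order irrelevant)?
C(48,6) = 48!/(6!×42!) = 12271512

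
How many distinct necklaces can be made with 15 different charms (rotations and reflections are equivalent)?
(15-1)!/2 = 87178291200/2 = 43589145600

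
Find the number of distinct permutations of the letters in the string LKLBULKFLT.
10! / (4! × 1! × 1! × 2! × 1! × 1!) = 75600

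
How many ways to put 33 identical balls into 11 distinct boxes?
C(33+11-1, 11-1) = C(43, 10) = 1917334783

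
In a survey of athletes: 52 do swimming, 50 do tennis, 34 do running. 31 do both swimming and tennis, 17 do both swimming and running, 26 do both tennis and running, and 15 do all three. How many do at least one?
|A∪B∪C| = 52+50+34-31-17-26+15 = 77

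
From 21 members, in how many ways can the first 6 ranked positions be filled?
P(21,6) = 21!/(21-6)! = 39070080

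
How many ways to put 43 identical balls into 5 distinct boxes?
C(43+5-1, 5-1) = C(47, 4) = 178365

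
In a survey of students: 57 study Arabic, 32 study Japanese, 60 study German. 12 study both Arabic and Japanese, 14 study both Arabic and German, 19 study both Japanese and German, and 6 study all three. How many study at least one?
|A∪B∪C| = 57+32+60-12-14-19+6 = 110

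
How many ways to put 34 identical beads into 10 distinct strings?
C(34+10-1, 10-1) = C(43, 9) = 563921995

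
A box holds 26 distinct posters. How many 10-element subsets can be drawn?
C(26,10) = 26!/(10!×16!) = 5311735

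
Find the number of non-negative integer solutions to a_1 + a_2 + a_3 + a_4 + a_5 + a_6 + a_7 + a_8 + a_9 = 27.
C(27+9-1, 9-1) = C(35, 8) = 23535820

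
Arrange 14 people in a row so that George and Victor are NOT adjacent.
Total - adjacent = 14! - (14-1)!×2 = 87178291200 - 12454041600 = 74724249600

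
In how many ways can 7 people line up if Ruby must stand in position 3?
Fix one position: (7-1)! = 720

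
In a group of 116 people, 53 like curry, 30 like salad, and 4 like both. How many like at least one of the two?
|A∪B| = |A| + |B| - |A∩B| = 53 + 30 - 4 = 79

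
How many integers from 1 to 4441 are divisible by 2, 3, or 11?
⌊4441/2⌋+⌊4441/3⌋+⌊4441/11⌋ - ⌊4441/6⌋-⌊4441/22⌋-⌊4441/33⌋ + ⌊4441/66⌋ = 2220+1480+403 - 740-201-134 + 67 = 3095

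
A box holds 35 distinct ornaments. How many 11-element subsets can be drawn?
C(35,11) = 35!/(11!×24!) = 417225900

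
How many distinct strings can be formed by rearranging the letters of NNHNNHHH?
8! / (4! × 4!) = 70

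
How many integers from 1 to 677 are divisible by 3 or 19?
⌊677/3⌋ + ⌊677/19⌋ - ⌊677/57⌋ = 225 + 35 - 11 = 249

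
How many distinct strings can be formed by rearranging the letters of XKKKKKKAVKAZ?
12! / (2! × 1! × 1! × 1! × 7!) = 47520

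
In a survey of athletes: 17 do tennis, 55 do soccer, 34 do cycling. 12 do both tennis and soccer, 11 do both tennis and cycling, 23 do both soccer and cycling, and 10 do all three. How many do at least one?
|A∪B∪C| = 17+55+34-12-11-23+10 = 70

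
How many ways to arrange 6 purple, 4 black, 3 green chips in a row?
13! / (6! × 4! × 3!) = 60060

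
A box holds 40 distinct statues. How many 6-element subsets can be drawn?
C(40,6) = 40!/(6!×34!) = 3838380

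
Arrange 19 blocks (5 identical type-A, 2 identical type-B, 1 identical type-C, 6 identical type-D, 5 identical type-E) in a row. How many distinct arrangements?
19! / (5! × 2! × 1! × 6! × 5!) = 5866372512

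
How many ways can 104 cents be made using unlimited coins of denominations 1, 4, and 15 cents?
Coefficient of x^104 in 1/(1-x^1) · 1/(1-x^4) · 1/(1-x^15). Case on j = number of 15-cent coins (j = 0..6); remainder r = 104 - 15j is made from {1,4} in ⌊r/4⌋+1 ways. r = 104, 89, 74, 59, 44, 29, 14 → 27 + 23 + 19 + 15 + 12 + 8 + 4 = 108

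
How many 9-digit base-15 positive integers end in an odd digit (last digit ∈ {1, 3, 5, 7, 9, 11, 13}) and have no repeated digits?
Last∈{1,3,5,7,9,11,13}. Last=0: 0. Last nonzero: 7×13×P(13,7) = 787026240. Total = 787026240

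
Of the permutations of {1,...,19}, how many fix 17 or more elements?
Exactly j fixed points: C(19,j)·!(19-j); sum over j ≥ 17 (derangement numbers via !m = (m-1)·(!(m-1) + !(m-2)): !0..!2 = 1, 0, 1). Σ_{j=17}^{19} C(19,j)·!(19-j) = C(19,17)·!2 + C(19,18)·!1 + C(19,19)·!0 = 171·1 + 19·0 + 1·1 = 172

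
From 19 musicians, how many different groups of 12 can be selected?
C(19,12) = 19!/(12!×7!) = 50388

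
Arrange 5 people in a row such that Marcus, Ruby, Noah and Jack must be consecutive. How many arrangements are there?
Treat the 4 as one block: (5-4+1)! × 4! = 2 × 24 = 48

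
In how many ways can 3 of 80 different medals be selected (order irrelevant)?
C(80,3) = 80!/(3!×77!) = 82160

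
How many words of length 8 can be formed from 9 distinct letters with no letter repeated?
P(9,8) = 9!/(9-8)! = 362880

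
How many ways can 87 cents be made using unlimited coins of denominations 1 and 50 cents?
Coefficient of x^87 in 1/(1-x^1) · 1/(1-x^50). Use j coins of 50 for j = 0..⌊87/50⌋ = 1, the rest in 1s: 1 + 1 = 2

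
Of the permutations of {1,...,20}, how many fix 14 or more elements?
Exactly j fixed points: C(20,j)·!(20-j); sum over j ≥ 14 (derangement numbers via !m = (m-1)·(!(m-1) + !(m-2)): !0..!6 = 1, 0, 1, 2, 9, 44, 265). Σ_{j=14}^{20} C(20,j)·!(20-j) = C(20,14)·!6 + C(20,15)·!5 + C(20,16)·!4 + C(20,17)·!3 + C(20,18)·!2 + C(20,19)·!1 + C(20,20)·!0 = 38760·265 + 15504·44 + 4845·9 + 1140·2 + 190·1 + 20·0 + 1·1 = 10999652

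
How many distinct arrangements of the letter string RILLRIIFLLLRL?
13! / (1! × 6! × 3! × 3!) = 240240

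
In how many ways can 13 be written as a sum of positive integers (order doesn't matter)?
Pentagonal recurrence p(n) = p(n-1) + p(n-2) - p(n-5) - p(n-7) + p(n-12) + p(n-15) - ... gives p(0..12) = 1, 1, 2, 3, 5, 7, 11, 15, 22, 30, 42, 56, 77. p(13) = p(12) + p(11) - p(8) - p(6) + p(1) = 77 + 56 - 22 - 11 + 1 = 101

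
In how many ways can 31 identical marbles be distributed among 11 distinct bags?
C(31+11-1, 11-1) = C(41, 10) = 1121099408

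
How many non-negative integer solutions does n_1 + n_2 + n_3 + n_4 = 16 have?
C(16+4-1, 4-1) = C(19, 3) = 969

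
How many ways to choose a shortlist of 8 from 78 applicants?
C(78,8) = 78!/(8!×70!) = 23446881315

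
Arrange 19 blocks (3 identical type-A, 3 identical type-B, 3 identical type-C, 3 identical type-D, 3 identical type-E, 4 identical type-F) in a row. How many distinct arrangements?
19! / (3! × 3! × 3! × 3! × 3! × 4!) = 651819168000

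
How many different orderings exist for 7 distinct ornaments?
7! = 5040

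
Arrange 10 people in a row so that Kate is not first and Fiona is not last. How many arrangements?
By inclusion-exclusion: 10! - 2×(10-1)! + (10-2)! = 3628800 - 725760 + 40320 = 2943360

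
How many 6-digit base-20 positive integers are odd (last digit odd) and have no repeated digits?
Last∈{1,3,5,7,9,11,13,15,17,19}. Last=0: 0. Last nonzero: 10×18×P(18,4) = 13219200. Total = 13219200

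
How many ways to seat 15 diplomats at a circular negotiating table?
Circular: fix one position, arrange the rest. (15-1)! = 87178291200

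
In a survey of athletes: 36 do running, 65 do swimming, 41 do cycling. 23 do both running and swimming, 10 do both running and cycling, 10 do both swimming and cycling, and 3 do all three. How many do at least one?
|A∪B∪C| = 36+65+41-23-10-10+3 = 102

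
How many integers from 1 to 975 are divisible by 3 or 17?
⌊975/3⌋ + ⌊975/17⌋ - ⌊975/51⌋ = 325 + 57 - 19 = 363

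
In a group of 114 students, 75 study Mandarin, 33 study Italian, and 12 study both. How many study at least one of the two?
|A∪B| = |A| + |B| - |A∩B| = 75 + 33 - 12 = 96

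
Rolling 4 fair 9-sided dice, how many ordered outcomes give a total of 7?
Coefficient of x^7 in (x + x² + ... + x^9)^4. By inclusion-exclusion on dice exceeding 9: Σ_j (-1)^j C(4,j)·C(7-1-9j, 3) = C(4,0)·C(6,3) = 1·20 = 20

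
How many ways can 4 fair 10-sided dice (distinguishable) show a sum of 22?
Coefficient of x^22 in (x + x² + ... + x^10)^4. By inclusion-exclusion on dice exceeding 10: Σ_j (-1)^j C(4,j)·C(22-1-10j, 3) = C(4,0)·C(21,3) - C(4,1)·C(11,3) = 1·1330 - 4·165 = 670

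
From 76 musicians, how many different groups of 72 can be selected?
C(76,72) = 76!/(72!×4!) = 1282975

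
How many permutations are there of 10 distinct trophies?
10! = 3628800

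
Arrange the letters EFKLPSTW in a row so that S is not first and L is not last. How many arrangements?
By inclusion-exclusion: 8! - 2×(8-1)! + (8-2)! = 40320 - 10080 + 720 = 30960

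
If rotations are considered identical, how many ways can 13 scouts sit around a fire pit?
Circular: fix one position, arrange the rest. (13-1)! = 479001600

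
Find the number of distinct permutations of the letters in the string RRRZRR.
6! / (5! × 1!) = 6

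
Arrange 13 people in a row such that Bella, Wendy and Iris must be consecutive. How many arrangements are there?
Treat the 3 as one block: (13-3+1)! × 3! = 39916800 × 6 = 239500800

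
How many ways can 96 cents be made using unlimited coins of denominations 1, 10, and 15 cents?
Coefficient of x^96 in 1/(1-x^1) · 1/(1-x^10) · 1/(1-x^15). Case on j = number of 15-cent coins (j = 0..6); remainder r = 96 - 15j is made from {1,10} in ⌊r/10⌋+1 ways. r = 96, 81, 66, 51, 36, 21, 6 → 10 + 9 + 7 + 6 + 4 + 3 + 1 = 40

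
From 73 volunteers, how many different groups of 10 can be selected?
C(73,10) = 73!/(10!×63!) = 621324937376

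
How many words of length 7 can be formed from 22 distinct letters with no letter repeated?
P(22,7) = 22!/(22-7)! = 859541760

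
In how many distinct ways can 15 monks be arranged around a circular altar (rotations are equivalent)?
Circular: fix one position, arrange the rest. (15-1)! = 87178291200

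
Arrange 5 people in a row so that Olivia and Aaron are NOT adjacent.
Total - adjacent = 5! - (5-1)!×2 = 120 - 48 = 72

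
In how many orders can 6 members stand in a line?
6! = 720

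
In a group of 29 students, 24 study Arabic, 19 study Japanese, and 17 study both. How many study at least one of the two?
|A∪B| = |A| + |B| - |A∩B| = 24 + 19 - 17 = 26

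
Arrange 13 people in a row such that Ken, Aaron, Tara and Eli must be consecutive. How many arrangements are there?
Treat the 4 as one block: (13-4+1)! × 4! = 3628800 × 24 = 87091200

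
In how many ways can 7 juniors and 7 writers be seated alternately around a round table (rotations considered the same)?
Fix one of the juniors: (7-1)! ways for the remaining juniors, × 7! ways for the writers = 720 × 5040 = 3628800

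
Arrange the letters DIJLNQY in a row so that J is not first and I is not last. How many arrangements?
By inclusion-exclusion: 7! - 2×(7-1)! + (7-2)! = 5040 - 1440 + 120 = 3720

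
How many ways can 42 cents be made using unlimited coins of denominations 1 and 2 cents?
Coefficient of x^42 in 1/(1-x^1) · 1/(1-x^2). Use j coins of 2 for j = 0..⌊42/2⌋ = 21, the rest in 1s: 21 + 1 = 22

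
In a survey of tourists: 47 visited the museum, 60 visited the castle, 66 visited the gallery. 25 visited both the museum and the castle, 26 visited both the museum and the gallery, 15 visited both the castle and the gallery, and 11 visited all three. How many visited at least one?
|A∪B∪C| = 47+60+66-25-26-15+11 = 118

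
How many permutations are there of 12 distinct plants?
12! = 479001600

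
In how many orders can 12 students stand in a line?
12! = 479001600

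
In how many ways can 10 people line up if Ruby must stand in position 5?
Fix one position: (10-1)! = 362880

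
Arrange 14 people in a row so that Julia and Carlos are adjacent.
Treat as block: (14-1)! × 2! = 6227020800 × 2 = 12454041600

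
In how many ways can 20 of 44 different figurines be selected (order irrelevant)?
C(44,20) = 44!/(20!×24!) = 1761039350070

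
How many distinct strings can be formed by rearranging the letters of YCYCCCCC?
8! / (6! × 2!) = 28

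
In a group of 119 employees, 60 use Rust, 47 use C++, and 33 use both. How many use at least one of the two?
|A∪B| = |A| + |B| - |A∩B| = 60 + 47 - 33 = 74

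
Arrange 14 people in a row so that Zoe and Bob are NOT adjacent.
Total - adjacent = 14! - (14-1)!×2 = 87178291200 - 12454041600 = 74724249600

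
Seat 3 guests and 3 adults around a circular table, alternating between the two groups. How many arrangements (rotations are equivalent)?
Fix one of the guests: (3-1)! ways for the remaining guests, × 3! ways for the adults = 2 × 6 = 12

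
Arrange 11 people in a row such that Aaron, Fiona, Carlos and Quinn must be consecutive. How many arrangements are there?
Treat the 4 as one block: (11-4+1)! × 4! = 40320 × 24 = 967680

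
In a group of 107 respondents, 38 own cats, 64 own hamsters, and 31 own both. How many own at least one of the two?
|A∪B| = |A| + |B| - |A∩B| = 38 + 64 - 31 = 71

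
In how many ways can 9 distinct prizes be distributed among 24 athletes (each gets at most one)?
P(24,9) = 24!/(24-9)! = 474467051520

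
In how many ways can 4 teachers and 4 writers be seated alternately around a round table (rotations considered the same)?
Fix one of the teachers: (4-1)! ways for the remaining teachers, × 4! ways for the writers = 6 × 24 = 144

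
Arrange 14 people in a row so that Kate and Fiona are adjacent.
Treat as block: (14-1)! × 2! = 6227020800 × 2 = 12454041600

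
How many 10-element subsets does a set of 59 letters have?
C(59,10) = 59!/(10!×49!) = 62828356305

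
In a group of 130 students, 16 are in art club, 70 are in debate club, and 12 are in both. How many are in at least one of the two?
|A∪B| = |A| + |B| - |A∩B| = 16 + 70 - 12 = 74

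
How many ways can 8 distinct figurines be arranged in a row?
8! = 40320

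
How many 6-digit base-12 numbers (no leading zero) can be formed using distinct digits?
First digit: 11 choices (nonzero). Then descending: 11 × 11 × 10 × 9 × 8 × 7 = 609840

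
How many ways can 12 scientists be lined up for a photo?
12! = 479001600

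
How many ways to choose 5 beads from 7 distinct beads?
C(7,5) = 7!/(5!×2!) = 21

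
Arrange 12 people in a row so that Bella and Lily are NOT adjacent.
Total - adjacent = 12! - (12-1)!×2 = 479001600 - 79833600 = 399168000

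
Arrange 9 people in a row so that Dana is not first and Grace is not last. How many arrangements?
By inclusion-exclusion: 9! - 2×(9-1)! + (9-2)! = 362880 - 80640 + 5040 = 287280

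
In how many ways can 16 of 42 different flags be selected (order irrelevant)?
C(42,16) = 42!/(16!×26!) = 166509721602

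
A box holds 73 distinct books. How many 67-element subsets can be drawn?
C(73,67) = 73!/(67!×6!) = 170230452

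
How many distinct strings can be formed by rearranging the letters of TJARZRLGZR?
10! / (2! × 1! × 3! × 1! × 1! × 1! × 1!) = 302400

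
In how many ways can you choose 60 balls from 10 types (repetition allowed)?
C(60+10-1, 10-1) = C(69, 9) = 56672074888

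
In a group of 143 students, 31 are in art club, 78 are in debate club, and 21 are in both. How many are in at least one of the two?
|A∪B| = |A| + |B| - |A∩B| = 31 + 78 - 21 = 88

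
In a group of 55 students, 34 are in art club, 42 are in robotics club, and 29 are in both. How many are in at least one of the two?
|A∪B| = |A| + |B| - |A∩B| = 34 + 42 - 29 = 47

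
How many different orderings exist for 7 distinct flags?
7! = 5040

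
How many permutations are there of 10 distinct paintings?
10! = 3628800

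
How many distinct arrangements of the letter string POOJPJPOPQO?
11! / (4! × 2! × 4! × 1!) = 34650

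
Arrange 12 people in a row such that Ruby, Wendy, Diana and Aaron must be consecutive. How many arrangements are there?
Treat the 4 as one block: (12-4+1)! × 4! = 362880 × 24 = 8709120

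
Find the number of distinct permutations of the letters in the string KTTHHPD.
7! / (2! × 2! × 1! × 1! × 1!) = 1260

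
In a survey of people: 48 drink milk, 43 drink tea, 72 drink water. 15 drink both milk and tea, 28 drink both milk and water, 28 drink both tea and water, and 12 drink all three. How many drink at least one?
|A∪B∪C| = 48+43+72-15-28-28+12 = 104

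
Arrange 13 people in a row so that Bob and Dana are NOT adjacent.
Total - adjacent = 13! - (13-1)!×2 = 6227020800 - 958003200 = 5269017600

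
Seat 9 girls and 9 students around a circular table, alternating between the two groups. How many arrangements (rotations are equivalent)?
Fix one of the girls: (9-1)! ways for the remaining girls, × 9! ways for the students = 40320 × 362880 = 14631321600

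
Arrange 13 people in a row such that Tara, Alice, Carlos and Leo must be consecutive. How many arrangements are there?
Treat the 4 as one block: (13-4+1)! × 4! = 3628800 × 24 = 87091200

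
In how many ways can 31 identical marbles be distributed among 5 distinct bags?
C(31+5-1, 5-1) = C(35, 4) = 52360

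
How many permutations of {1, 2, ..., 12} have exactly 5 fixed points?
Choose the 5 fixed points C(12,5) = 792, derange the rest: !7 = Σ_{j=0}^{7} (-1)^j·7!/j! = 5040 - 5040 + 2520 - 840 + 210 - 42 + 7 - 1 = 1854. Product = 792 × 1854 = 1468368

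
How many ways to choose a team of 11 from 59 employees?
C(59,11) = 59!/(11!×48!) = 279871768995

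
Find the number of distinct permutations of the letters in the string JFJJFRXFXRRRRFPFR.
17! / (2! × 5! × 3! × 1! × 6!) = 343062720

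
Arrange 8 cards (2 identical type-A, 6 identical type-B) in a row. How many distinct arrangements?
8! / (2! × 6!) = 28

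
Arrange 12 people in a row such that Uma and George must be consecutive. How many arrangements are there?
Treat the 2 as one block: (12-2+1)! × 2! = 39916800 × 2 = 79833600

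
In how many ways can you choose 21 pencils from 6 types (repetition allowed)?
C(21+6-1, 6-1) = C(26, 5) = 65780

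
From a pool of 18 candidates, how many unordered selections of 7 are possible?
C(18,7) = 18!/(7!×11!) = 31824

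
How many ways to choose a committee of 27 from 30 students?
C(30,27) = 30!/(27!×3!) = 4060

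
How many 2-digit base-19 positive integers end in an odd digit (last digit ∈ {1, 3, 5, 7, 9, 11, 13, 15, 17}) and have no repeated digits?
Last∈{1,3,5,7,9,11,13,15,17}. Last=0: 0. Last nonzero: 9×17×P(17,0) = 153. Total = 153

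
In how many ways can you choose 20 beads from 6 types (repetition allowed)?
C(20+6-1, 6-1) = C(25, 5) = 53130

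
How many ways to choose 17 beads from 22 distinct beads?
C(22,17) = 22!/(17!×5!) = 26334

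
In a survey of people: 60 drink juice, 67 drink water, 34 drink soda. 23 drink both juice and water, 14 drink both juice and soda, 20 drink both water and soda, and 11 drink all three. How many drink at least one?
|A∪B∪C| = 60+67+34-23-14-20+11 = 115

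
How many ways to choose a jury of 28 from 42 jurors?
C(42,28) = 42!/(28!×14!) = 52860229080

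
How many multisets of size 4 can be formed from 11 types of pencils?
C(4+11-1, 11-1) = C(14, 10) = 1001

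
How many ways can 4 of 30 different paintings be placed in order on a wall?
P(30,4) = 30!/(30-4)! = 657720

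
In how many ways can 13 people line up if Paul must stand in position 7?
Fix one position: (13-1)! = 479001600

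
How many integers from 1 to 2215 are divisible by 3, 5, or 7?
⌊2215/3⌋+⌊2215/5⌋+⌊2215/7⌋ - ⌊2215/15⌋-⌊2215/21⌋-⌊2215/35⌋ + ⌊2215/105⌋ = 738+443+316 - 147-105-63 + 21 = 1203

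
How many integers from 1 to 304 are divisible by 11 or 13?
⌊304/11⌋ + ⌊304/13⌋ - ⌊304/143⌋ = 27 + 23 - 2 = 48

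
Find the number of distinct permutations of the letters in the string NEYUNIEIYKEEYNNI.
16! / (3! × 1! × 4! × 3! × 1! × 4!) = 1009008000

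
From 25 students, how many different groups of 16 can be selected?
C(25,16) = 25!/(16!×9!) = 2042975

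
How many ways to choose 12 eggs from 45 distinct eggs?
C(45,12) = 45!/(12!×33!) = 28760021745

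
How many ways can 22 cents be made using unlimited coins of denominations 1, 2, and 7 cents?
Coefficient of x^22 in 1/(1-x^1) · 1/(1-x^2) · 1/(1-x^7). Case on j = number of 7-cent coins (j = 0..3); remainder r = 22 - 7j is made from {1,2} in ⌊r/2⌋+1 ways. r = 22, 15, 8, 1 → 12 + 8 + 5 + 1 = 26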